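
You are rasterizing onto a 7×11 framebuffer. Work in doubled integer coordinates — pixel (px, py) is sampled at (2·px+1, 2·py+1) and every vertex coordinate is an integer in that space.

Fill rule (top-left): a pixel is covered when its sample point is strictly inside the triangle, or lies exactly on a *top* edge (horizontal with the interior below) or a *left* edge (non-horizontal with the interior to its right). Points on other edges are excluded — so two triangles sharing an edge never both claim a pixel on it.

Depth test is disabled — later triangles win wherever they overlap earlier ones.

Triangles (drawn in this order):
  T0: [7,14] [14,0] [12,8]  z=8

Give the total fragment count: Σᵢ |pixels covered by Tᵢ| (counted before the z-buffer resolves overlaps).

T0:
  2·area = 28
  edge (7, 14)→(14, 0): d=(7,-14) top-left  bias=+0
  edge (14, 0)→(12, 8): d=(-2,8) right/bottom  bias=-1
  edge (12, 8)→(7, 14): d=(-5,6) right/bottom  bias=-1
    (6,1)@(13, 3): e=[7,2,19] → X
    (6,2)@(13, 5): e=[21,-2,9] → .
    (5,3)@(11, 7): e=[7,10,11] → X
    (6,3)@(13, 7): e=[35,-6,-1] → .
    (5,4)@(11, 9): e=[21,6,1] → X
    (6,4)@(13, 9): e=[49,-10,-11] → .
    (4,5)@(9, 11): e=[7,18,3] → X
    (5,5)@(11, 11): e=[35,2,-9] → .
    (4,6)@(9, 13): e=[21,14,-7] → .
  covered (4 px):
    . . . . . . .
    . . . . . . X
    . . . . . . .
    . . . . . X .
    . . . . . X .
    . . . . X . .
    . . . . . . .
    . . . . . . .
    . . . . . . .
    . . . . . . .
    . . . . . . .

Result: 4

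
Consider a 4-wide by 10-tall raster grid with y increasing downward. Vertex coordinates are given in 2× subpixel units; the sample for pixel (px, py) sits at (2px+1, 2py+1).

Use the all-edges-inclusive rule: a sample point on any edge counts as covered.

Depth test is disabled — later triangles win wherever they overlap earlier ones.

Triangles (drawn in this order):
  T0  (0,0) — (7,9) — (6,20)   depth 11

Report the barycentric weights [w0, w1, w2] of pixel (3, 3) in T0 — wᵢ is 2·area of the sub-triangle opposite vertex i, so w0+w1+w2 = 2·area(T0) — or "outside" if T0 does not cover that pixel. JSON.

T0:
  2·area = 86
  edge (0, 0)→(7, 9): d=(7,9) inclusive
  edge (7, 9)→(6, 20): d=(-1,11) inclusive
  edge (6, 20)→(0, 0): d=(-6,-20) inclusive
    (0,1)@(1, 3): e=[12,72,2] → X
    (1,1)@(3, 3): e=[-6,50,42] → .
    (0,2)@(1, 5): e=[26,70,-10] → .
    (1,2)@(3, 5): e=[8,48,30] → X
    (2,2)@(5, 5): e=[-10,26,70] → .
    (1,3)@(3, 7): e=[22,46,18] → X
    (2,3)@(5, 7): e=[4,24,58] → X
    (3,3)@(7, 7): e=[-14,2,98] → .
    (1,4)@(3, 9): e=[36,44,6] → X
    (3,4)@(7, 9): e=[0,0,86] → X  [on edge]
    (1,5)@(3, 11): e=[50,42,-6] → .
    (2,5)@(5, 11): e=[32,20,34] → X
  covered (10 px):
    . . . .
    X . . .
    . X . .
    . X X .
    . X X X
    . . X .
    . . X .
    . . X .
    . . . .
    . . . .

Final: "outside"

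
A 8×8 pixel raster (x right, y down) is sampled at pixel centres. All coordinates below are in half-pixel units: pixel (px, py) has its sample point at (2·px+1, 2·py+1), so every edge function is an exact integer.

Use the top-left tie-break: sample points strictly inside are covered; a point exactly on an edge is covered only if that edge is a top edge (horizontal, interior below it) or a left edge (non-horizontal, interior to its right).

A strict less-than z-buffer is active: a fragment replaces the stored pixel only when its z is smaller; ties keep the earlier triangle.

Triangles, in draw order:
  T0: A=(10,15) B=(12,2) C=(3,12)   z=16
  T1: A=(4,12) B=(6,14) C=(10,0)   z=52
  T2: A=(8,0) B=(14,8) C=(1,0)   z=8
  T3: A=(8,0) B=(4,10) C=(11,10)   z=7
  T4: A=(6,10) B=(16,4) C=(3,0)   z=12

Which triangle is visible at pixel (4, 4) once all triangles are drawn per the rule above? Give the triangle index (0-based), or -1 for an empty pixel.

T0:
  2·area = 97  (B↔C swapped to make it positive)
  edge (10, 15)→(3, 12): d=(-7,-3) top-left  bias=+0
  edge (3, 12)→(12, 2): d=(9,-10) top-left  bias=+0
  edge (12, 2)→(10, 15): d=(-2,13) right/bottom  bias=-1
    (5,2)@(11, 5): e=[73,17,7] → X
    (6,2)@(13, 5): e=[79,37,-19] → .
    (4,3)@(9, 7): e=[53,15,29] → X
    (6,3)@(13, 7): e=[65,55,-23] → .
    (3,4)@(7, 9): e=[33,13,51] → X
    (5,4)@(11, 9): e=[45,53,-1] → .
    (2,5)@(5, 11): e=[13,11,73] → X
    (5,5)@(11, 11): e=[31,71,-5] → .
    (2,6)@(5, 13): e=[-1,29,69] → .
    (3,6)@(7, 13): e=[5,49,43] → X
    (5,6)@(11, 13): e=[17,89,-9] → .
    (3,7)@(7, 15): e=[-9,67,39] → .
  covered (10 px):
    . . . . . . . .
    . . . . . . . .
    . . . . . X . .
    . . . . X X . .
    . . . X X . . .
    . . X X X . . .
    . . . X X . . .
    . . . . . . . .
T1:
  2·area = 36  (B↔C swapped to make it positive)
  edge (4, 12)→(10, 0): d=(6,-12) top-left  bias=+0
  edge (10, 0)→(6, 14): d=(-4,14) right/bottom  bias=-1
  edge (6, 14)→(4, 12): d=(-2,-2) top-left  bias=+0
    (4,1)@(9, 3): e=[6,2,28] → X
    (5,1)@(11, 3): e=[30,-26,32] → .
    (4,2)@(9, 5): e=[18,-6,24] → .
    (3,3)@(7, 7): e=[6,14,16] → X
    (4,3)@(9, 7): e=[30,-14,20] → .
    (0,4)@(1, 9): e=[-54,90,0] → .  [on edge]
    (3,4)@(7, 9): e=[18,6,12] → X
    (4,4)@(9, 9): e=[42,-22,16] → .
    (1,5)@(3, 11): e=[-18,54,0] → .  [on edge]
    (2,5)@(5, 11): e=[6,26,4] → X
    (3,5)@(7, 11): e=[30,-2,8] → .
    (2,6)@(5, 13): e=[18,18,0] → X  [on edge]
    (3,7)@(7, 15): e=[54,-18,0] → .  [on edge]
  covered (5 px):
    . . . . . . . .
    . . . . X . . .
    . . . . . . . .
    . . . X . . . .
    . . . X . . . .
    . . X . . . . .
    . . X . . . . .
    . . . . . . . .
T2:
  2·area = 56
  edge (8, 0)→(14, 8): d=(6,8) right/bottom  bias=-1
  edge (14, 8)→(1, 0): d=(-13,-8) top-left  bias=+0
  edge (1, 0)→(8, 0): d=(7,0) top-left  bias=+0
    (1,0)@(3, 1): e=[46,3,7] → X
    (2,0)@(5, 1): e=[30,19,7] → X
    (3,0)@(7, 1): e=[14,35,7] → X
    (4,0)@(9, 1): e=[-2,51,7] → .
    (1,1)@(3, 3): e=[58,-23,21] → .
    (2,1)@(5, 3): e=[42,-7,21] → .
    (3,1)@(7, 3): e=[26,9,21] → X
    (4,1)@(9, 3): e=[10,25,21] → X
    (5,1)@(11, 3): e=[-6,41,21] → .
    (3,2)@(7, 5): e=[38,-17,35] → .
    (4,2)@(9, 5): e=[22,-1,35] → .
    (5,2)@(11, 5): e=[6,15,35] → X
  covered (7 px):
    . X X X . . . .
    . . . X X . . .
    . . . . . X . .
    . . . . . . X .
    . . . . . . . .
    . . . . . . . .
    . . . . . . . .
    . . . . . . . .
T3:
  2·area = 70  (B↔C swapped to make it positive)
  edge (8, 0)→(11, 10): d=(3,10) right/bottom  bias=-1
  edge (11, 10)→(4, 10): d=(-7,0) right/bottom  bias=-1
  edge (4, 10)→(8, 0): d=(4,-10) top-left  bias=+0
    (3,1)@(7, 3): e=[19,49,2] → X
    (4,1)@(9, 3): e=[-1,49,22] → .
    (3,2)@(7, 5): e=[25,35,10] → X
    (4,2)@(9, 5): e=[5,35,30] → X
    (5,2)@(11, 5): e=[-15,35,50] → .
    (3,3)@(7, 7): e=[31,21,18] → X
    (5,3)@(11, 7): e=[-9,21,58] → .
    (2,4)@(5, 9): e=[57,7,6] → X
    (5,4)@(11, 9): e=[-3,7,66] → .
    (2,5)@(5, 11): e=[63,-7,14] → .
    (3,5)@(7, 11): e=[43,-7,34] → .
    (4,5)@(9, 11): e=[23,-7,54] → .
  covered (8 px):
    . . . . . . . .
    . . . X . . . .
    . . . X X . . .
    . . . X X . . .
    . . X X X . . .
    . . . . . . . .
    . . . . . . . .
    . . . . . . . .
T4:
  2·area = 118  (B↔C swapped to make it positive)
  edge (6, 10)→(3, 0): d=(-3,-10) top-left  bias=+0
  edge (3, 0)→(16, 4): d=(13,4) right/bottom  bias=-1
  edge (16, 4)→(6, 10): d=(-10,6) right/bottom  bias=-1
    (2,0)@(5, 1): e=[17,5,96] → X
    (3,0)@(7, 1): e=[37,-3,84] → .
    (2,1)@(5, 3): e=[11,31,76] → X
    (3,1)@(7, 3): e=[31,23,64] → X
    (4,1)@(9, 3): e=[51,15,52] → X
    (5,1)@(11, 3): e=[71,7,40] → X
    (6,1)@(13, 3): e=[91,-1,28] → .
    (2,2)@(5, 5): e=[5,57,56] → X
    (6,2)@(13, 5): e=[85,25,8] → X
    (7,2)@(15, 5): e=[105,17,-4] → .
    (2,3)@(5, 7): e=[-1,83,36] → .
    (3,3)@(7, 7): e=[19,75,24] → X
    (5,3)@(11, 7): e=[59,59,0] → .  [on edge]
    (0,6)@(1, 13): e=[-59,177,0] → .  [on edge]
  covered (13 px):
    . . X . . . . .
    . . X X X X . .
    . . X X X X X .
    . . . X X . . .
    . . . X . . . .
    . . . . . . . .
    . . . . . . . .
    . . . . . . . .

Z-buffer (winner per pixel, '.' = empty):
  . 2 2 2 . . . .
  . . 4 3 2 4 . .
  . . 4 3 3 2 4 .
  . . . 3 3 0 2 .
  . . 3 3 3 . . .
  . . 0 0 0 . . .
  . . 1 0 0 . . .
  . . . . . . . .

Result: 3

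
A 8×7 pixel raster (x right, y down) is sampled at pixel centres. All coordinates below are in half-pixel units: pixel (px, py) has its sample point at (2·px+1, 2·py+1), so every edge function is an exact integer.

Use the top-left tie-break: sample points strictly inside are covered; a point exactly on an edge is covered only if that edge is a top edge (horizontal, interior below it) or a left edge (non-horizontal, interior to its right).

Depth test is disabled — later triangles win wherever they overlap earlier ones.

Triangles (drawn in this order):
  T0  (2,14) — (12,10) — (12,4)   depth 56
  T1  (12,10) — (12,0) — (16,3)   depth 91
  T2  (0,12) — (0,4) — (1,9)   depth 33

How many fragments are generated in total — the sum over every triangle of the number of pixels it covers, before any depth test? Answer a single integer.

T0:
  2·area = 60  (B↔C swapped to make it positive)
  edge (2, 14)→(12, 4): d=(10,-10) top-left  bias=+0
  edge (12, 4)→(12, 10): d=(0,6) right/bottom  bias=-1
  edge (12, 10)→(2, 14): d=(-10,4) right/bottom  bias=-1
    (7,0)@(15, 1): e=[0,-18,78] → .  [on edge]
    (6,1)@(13, 3): e=[0,-6,66] → .  [on edge]
    (5,2)@(11, 5): e=[0,6,54] → X  [on edge]
    (6,2)@(13, 5): e=[20,-6,46] → .
    (4,3)@(9, 7): e=[0,18,42] → X  [on edge]
    (6,3)@(13, 7): e=[40,-6,26] → .
    (3,4)@(7, 9): e=[0,30,30] → X  [on edge]
    (6,4)@(13, 9): e=[60,-6,6] → .
    (2,5)@(5, 11): e=[0,42,18] → X  [on edge]
    (5,5)@(11, 11): e=[60,6,-6] → .
    (1,6)@(3, 13): e=[0,54,6] → X  [on edge]
    (2,6)@(5, 13): e=[20,42,-2] → .
  covered (10 px):
    . . . . . . . .
    . . . . . . . .
    . . . . . X . .
    . . . . X X . .
    . . . X X X . .
    . . X X X . . .
    . X . . . . . .
T1:
  2·area = 40
  edge (12, 10)→(12, 0): d=(0,-10) top-left  bias=+0
  edge (12, 0)→(16, 3): d=(4,3) right/bottom  bias=-1
  edge (16, 3)→(12, 10): d=(-4,7) right/bottom  bias=-1
    (6,0)@(13, 1): e=[10,1,29] → X
    (7,0)@(15, 1): e=[30,-5,15] → .
    (6,1)@(13, 3): e=[10,9,21] → X
    (7,1)@(15, 3): e=[30,3,7] → X
    (6,2)@(13, 5): e=[10,17,13] → X
    (7,2)@(15, 5): e=[30,11,-1] → .
    (6,3)@(13, 7): e=[10,25,5] → X
    (7,3)@(15, 7): e=[30,19,-9] → .
    (6,4)@(13, 9): e=[10,33,-3] → .
  covered (5 px):
    . . . . . . X .
    . . . . . . X X
    . . . . . . X .
    . . . . . . X .
    . . . . . . . .
    . . . . . . . .
    . . . . . . . .
T2:
  2·area = 8
  edge (0, 12)→(0, 4): d=(0,-8) top-left  bias=+0
  edge (0, 4)→(1, 9): d=(1,5) right/bottom  bias=-1
  edge (1, 9)→(0, 12): d=(-1,3) right/bottom  bias=-1
    (1,1)@(3, 3): e=[24,-16,0] → .  [on edge]
    (0,4)@(1, 9): e=[8,0,0] → .  [on edge]
  covered (0 px):
    . . . . . . . .
    . . . . . . . .
    . . . . . . . .
    . . . . . . . .
    . . . . . . . .
    . . . . . . . .
    . . . . . . . .

Final: 15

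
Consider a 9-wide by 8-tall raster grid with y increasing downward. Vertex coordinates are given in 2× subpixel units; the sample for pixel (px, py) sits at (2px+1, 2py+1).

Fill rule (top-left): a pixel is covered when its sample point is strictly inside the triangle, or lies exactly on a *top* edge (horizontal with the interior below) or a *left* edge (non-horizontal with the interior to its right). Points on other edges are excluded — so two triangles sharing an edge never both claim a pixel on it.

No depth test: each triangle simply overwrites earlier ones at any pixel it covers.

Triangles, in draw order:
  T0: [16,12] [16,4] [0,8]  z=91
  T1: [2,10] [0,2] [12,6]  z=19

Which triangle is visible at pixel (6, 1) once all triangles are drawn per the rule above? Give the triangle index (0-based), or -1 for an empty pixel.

T0:
  2·area = 128  (B↔C swapped to make it positive)
  edge (16, 12)→(0, 8): d=(-16,-4) top-left  bias=+0
  edge (0, 8)→(16, 4): d=(16,-4) top-left  bias=+0
  edge (16, 4)→(16, 12): d=(0,8) right/bottom  bias=-1
    (6,2)@(13, 5): e=[100,4,24] → X
    (7,2)@(15, 5): e=[108,12,8] → X
    (8,2)@(17, 5): e=[116,20,-8] → .
    (2,3)@(5, 7): e=[36,4,88] → X
    (3,3)@(7, 7): e=[44,12,72] → X
    (4,3)@(9, 7): e=[52,20,56] → X
    (5,3)@(11, 7): e=[60,28,40] → X
    (8,3)@(17, 7): e=[84,52,-8] → .
    (2,4)@(5, 9): e=[4,36,88] → X
    (8,4)@(17, 9): e=[52,84,-8] → .
    (2,5)@(5, 11): e=[-28,68,88] → .
    (3,5)@(7, 11): e=[-20,76,72] → .
  covered (16 px):
    . . . . . . . . .
    . . . . . . . . .
    . . . . . . X X .
    . . X X X X X X .
    . . X X X X X X .
    . . . . . . X X .
    . . . . . . . . .
    . . . . . . . . .
T1:
  2·area = 88
  edge (2, 10)→(0, 2): d=(-2,-8) top-left  bias=+0
  edge (0, 2)→(12, 6): d=(12,4) right/bottom  bias=-1
  edge (12, 6)→(2, 10): d=(-10,4) right/bottom  bias=-1
    (0,1)@(1, 3): e=[6,8,74] → X
    (1,1)@(3, 3): e=[22,0,66] → .  [on edge]
    (0,2)@(1, 5): e=[2,32,54] → X
    (1,2)@(3, 5): e=[18,24,46] → X
    (2,2)@(5, 5): e=[34,16,38] → X
    (3,2)@(7, 5): e=[50,8,30] → X
    (4,2)@(9, 5): e=[66,0,22] → .  [on edge]
    (0,3)@(1, 7): e=[-2,56,34] → .
    (1,3)@(3, 7): e=[14,48,26] → X
    (4,3)@(9, 7): e=[62,24,2] → X
    (5,3)@(11, 7): e=[78,16,-6] → .
    (7,3)@(15, 7): e=[110,0,-22] → .  [on edge]
  covered (10 px):
    . . . . . . . . .
    X . . . . . . . .
    X X X X . . . . .
    . X X X X . . . .
    . X . . . . . . .
    . . . . . . . . .
    . . . . . . . . .
    . . . . . . . . .

Z-buffer (winner per pixel, '.' = empty):
  . . . . . . . . .
  1 . . . . . . . .
  1 1 1 1 . . 0 0 .
  . 1 1 1 1 0 0 0 .
  . 1 0 0 0 0 0 0 .
  . . . . . . 0 0 .
  . . . . . . . . .
  . . . . . . . . .

Final: -1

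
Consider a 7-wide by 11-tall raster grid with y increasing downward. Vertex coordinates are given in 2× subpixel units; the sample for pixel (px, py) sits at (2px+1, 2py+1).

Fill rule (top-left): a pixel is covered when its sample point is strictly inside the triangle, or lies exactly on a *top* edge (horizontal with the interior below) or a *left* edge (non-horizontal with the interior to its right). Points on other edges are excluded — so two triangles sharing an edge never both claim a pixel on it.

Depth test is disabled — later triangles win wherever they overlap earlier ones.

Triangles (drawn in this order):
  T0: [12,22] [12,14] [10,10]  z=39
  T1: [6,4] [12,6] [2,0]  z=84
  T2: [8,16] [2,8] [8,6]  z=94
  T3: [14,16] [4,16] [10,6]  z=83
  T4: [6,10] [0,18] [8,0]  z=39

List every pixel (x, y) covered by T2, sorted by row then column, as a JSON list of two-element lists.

T0:
  2·area = 16  (B↔C swapped to make it positive)
  edge (12, 22)→(10, 10): d=(-2,-12) top-left  bias=+0
  edge (10, 10)→(12, 14): d=(2,4) right/bottom  bias=-1
  edge (12, 14)→(12, 22): d=(0,8) right/bottom  bias=-1
    (5,6)@(11, 13): e=[6,2,8] → X
    (6,6)@(13, 13): e=[30,-6,-8] → .
    (5,7)@(11, 15): e=[2,6,8] → X
    (6,7)@(13, 15): e=[26,-2,-8] → .
    (5,8)@(11, 17): e=[-2,10,8] → .
  covered (2 px):
    . . . . . . .
    . . . . . . .
    . . . . . . .
    . . . . . . .
    . . . . . . .
    . . . . . . .
    . . . . . X .
    . . . . . X .
    . . . . . . .
    . . . . . . .
    . . . . . . .
T1:
  2·area = 16  (B↔C swapped to make it positive)
  edge (6, 4)→(2, 0): d=(-4,-4) top-left  bias=+0
  edge (2, 0)→(12, 6): d=(10,6) right/bottom  bias=-1
  edge (12, 6)→(6, 4): d=(-6,-2) top-left  bias=+0
    (1,0)@(3, 1): e=[0,4,12] → X  [on edge]
    (2,0)@(5, 1): e=[8,-8,16] → .
    (1,1)@(3, 3): e=[-8,24,0] → .  [on edge]
    (2,1)@(5, 3): e=[0,12,4] → X  [on edge]
    (3,1)@(7, 3): e=[8,0,8] → .  [on edge]
    (2,2)@(5, 5): e=[-8,32,-8] → .
    (3,2)@(7, 5): e=[0,20,-4] → .  [on edge]
    (4,2)@(9, 5): e=[8,8,0] → X  [on edge]
    (5,2)@(11, 5): e=[16,-4,4] → .
    (4,3)@(9, 7): e=[0,28,-12] → .  [on edge]
    (5,4)@(11, 9): e=[0,36,-20] → .  [on edge]
    (6,5)@(13, 11): e=[0,44,-28] → .  [on edge]
  covered (3 px):
    . X . . . . .
    . . X . . . .
    . . . . X . .
    . . . . . . .
    . . . . . . .
    . . . . . . .
    . . . . . . .
    . . . . . . .
    . . . . . . .
    . . . . . . .
    . . . . . . .
T2:
  2·area = 60
  edge (8, 16)→(2, 8): d=(-6,-8) top-left  bias=+0
  edge (2, 8)→(8, 6): d=(6,-2) top-left  bias=+0
  edge (8, 6)→(8, 16): d=(0,10) right/bottom  bias=-1
    (5,2)@(11, 5): e=[90,0,-30] → .  [on edge]
    (2,3)@(5, 7): e=[30,0,30] → X  [on edge]
    (3,3)@(7, 7): e=[46,4,10] → X
    (4,3)@(9, 7): e=[62,8,-10] → .
    (1,4)@(3, 9): e=[2,8,50] → X
    (4,4)@(9, 9): e=[50,20,-10] → .
    (1,5)@(3, 11): e=[-10,20,50] → .
    (2,5)@(5, 11): e=[6,24,30] → X
    (4,5)@(9, 11): e=[38,32,-10] → .
    (2,6)@(5, 13): e=[-6,36,30] → .
    (3,6)@(7, 13): e=[10,40,10] → X
    (4,6)@(9, 13): e=[26,44,-10] → .
  covered (8 px):
    . . . . . . .
    . . . . . . .
    . . . . . . .
    . . X X . . .
    . X X X . . .
    . . X X . . .
    . . . X . . .
    . . . . . . .
    . . . . . . .
    . . . . . . .
    . . . . . . .
T3:
  2·area = 100
  edge (14, 16)→(4, 16): d=(-10,0) right/bottom  bias=-1
  edge (4, 16)→(10, 6): d=(6,-10) top-left  bias=+0
  edge (10, 6)→(14, 16): d=(4,10) right/bottom  bias=-1
    (6,0)@(13, 1): e=[150,0,-50] → .  [on edge]
    (4,4)@(9, 9): e=[70,8,22] → X
    (5,4)@(11, 9): e=[70,28,2] → X
    (6,4)@(13, 9): e=[70,48,-18] → .
    (3,5)@(7, 11): e=[50,0,50] → X  [on edge]
    (6,5)@(13, 11): e=[50,60,-10] → .
    (3,6)@(7, 13): e=[30,12,58] → X
    (6,6)@(13, 13): e=[30,72,-2] → .
    (2,7)@(5, 15): e=[10,4,86] → X
    (6,7)@(13, 15): e=[10,84,6] → X
    (2,8)@(5, 17): e=[-10,16,94] → .
    (3,8)@(7, 17): e=[-10,36,74] → .
    (0,10)@(1, 21): e=[-50,0,150] → .  [on edge]
  covered (13 px):
    . . . . . . .
    . . . . . . .
    . . . . . . .
    . . . . . . .
    . . . . X X .
    . . . X X X .
    . . . X X X .
    . . X X X X X
    . . . . . . .
    . . . . . . .
    . . . . . . .
T4:
  2·area = 44
  edge (6, 10)→(0, 18): d=(-6,8) right/bottom  bias=-1
  edge (0, 18)→(8, 0): d=(8,-18) top-left  bias=+0
  edge (8, 0)→(6, 10): d=(-2,10) right/bottom  bias=-1
    (3,1)@(7, 3): e=[34,6,4] → X
    (4,1)@(9, 3): e=[18,42,-16] → .
    (3,2)@(7, 5): e=[22,22,0] → .  [on edge]
    (2,3)@(5, 7): e=[26,2,16] → X
    (3,3)@(7, 7): e=[10,38,-4] → .
    (2,4)@(5, 9): e=[14,18,12] → X
    (3,4)@(7, 9): e=[-2,54,-8] → .
    (2,5)@(5, 11): e=[2,34,8] → X
    (3,5)@(7, 11): e=[-14,70,-12] → .
    (1,6)@(3, 13): e=[6,14,24] → X
    (2,6)@(5, 13): e=[-10,50,4] → .
    (1,7)@(3, 15): e=[-6,30,20] → .
    (2,7)@(5, 15): e=[-22,66,0] → .  [on edge]
  covered (5 px):
    . . . . . . .
    . . . X . . .
    . . . . . . .
    . . X . . . .
    . . X . . . .
    . . X . . . .
    . X . . . . .
    . . . . . . .
    . . . . . . .
    . . . . . . .
    . . . . . . .

Answer: [[2,3],[3,3],[1,4],[2,4],[3,4],[2,5],[3,5],[3,6]]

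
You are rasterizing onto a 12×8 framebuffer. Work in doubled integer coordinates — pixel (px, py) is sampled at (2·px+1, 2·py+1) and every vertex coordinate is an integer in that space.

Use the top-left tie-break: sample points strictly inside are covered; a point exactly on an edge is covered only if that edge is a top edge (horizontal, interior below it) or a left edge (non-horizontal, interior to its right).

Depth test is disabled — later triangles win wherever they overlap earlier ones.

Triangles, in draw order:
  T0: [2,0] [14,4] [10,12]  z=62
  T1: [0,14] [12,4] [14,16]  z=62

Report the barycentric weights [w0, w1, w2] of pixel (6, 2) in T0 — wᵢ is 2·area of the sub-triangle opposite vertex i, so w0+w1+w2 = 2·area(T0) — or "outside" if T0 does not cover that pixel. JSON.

T0:
  2·area = 112
  edge (2, 0)→(14, 4): d=(12,4) right/bottom  bias=-1
  edge (14, 4)→(10, 12): d=(-4,8) right/bottom  bias=-1
  edge (10, 12)→(2, 0): d=(-8,-12) top-left  bias=+0
    (1,0)@(3, 1): e=[8,100,4] → #
    (2,0)@(5, 1): e=[0,84,28] → ·  [on edge]
    (1,1)@(3, 3): e=[32,92,-12] → ·
    (2,1)@(5, 3): e=[24,76,12] → #
    (3,1)@(7, 3): e=[16,60,36] → #
    (4,1)@(9, 3): e=[8,44,60] → #
    (5,1)@(11, 3): e=[0,28,84] → ·  [on edge]
    (2,2)@(5, 5): e=[48,68,-4] → ·
    (3,2)@(7, 5): e=[40,52,20] → #
    (5,2)@(11, 5): e=[24,20,68] → #
    (6,2)@(13, 5): e=[16,4,92] → #
    (7,2)@(15, 5): e=[8,-12,116] → ·
    (8,2)@(17, 5): e=[0,-28,140] → ·  [on edge]
    (11,3)@(23, 7): e=[0,-84,196] → ·  [on edge]
  covered (13 px):
    · # · · · · · · · · · ·
    · · # # # · · · · · · ·
    · · · # # # # · · · · ·
    · · · # # # · · · · · ·
    · · · · # # · · · · · ·
    · · · · · · · · · · · ·
    · · · · · · · · · · · ·
    · · · · · · · · · · · ·
T1:
  2·area = 164
  edge (0, 14)→(12, 4): d=(12,-10) top-left  bias=+0
  edge (12, 4)→(14, 16): d=(2,12) right/bottom  bias=-1
  edge (14, 16)→(0, 14): d=(-14,-2) top-left  bias=+0
    (5,2)@(11, 5): e=[2,14,148] → #
    (6,2)@(13, 5): e=[22,-10,152] → ·
    (4,3)@(9, 7): e=[6,42,116] → #
    (6,3)@(13, 7): e=[46,-6,124] → ·
    (3,4)@(7, 9): e=[10,70,84] → #
    (6,4)@(13, 9): e=[70,-2,96] → ·
    (2,5)@(5, 11): e=[14,98,52] → #
    (6,5)@(13, 11): e=[94,2,68] → #
    (7,5)@(15, 11): e=[114,-22,72] → ·
    (1,6)@(3, 13): e=[18,126,20] → #
    (7,6)@(15, 13): e=[138,-18,44] → ·
    (1,7)@(3, 15): e=[42,130,-8] → ·
    (3,7)@(7, 15): e=[82,82,0] → #  [on edge]
  covered (21 px):
    · · · · · · · · · · · ·
    · · · · · · · · · · · ·
    · · · · · # · · · · · ·
    · · · · # # · · · · · ·
    · · · # # # · · · · · ·
    · · # # # # # · · · · ·
    · # # # # # # · · · · ·
    · · · # # # # · · · · ·

Result: [4,92,16]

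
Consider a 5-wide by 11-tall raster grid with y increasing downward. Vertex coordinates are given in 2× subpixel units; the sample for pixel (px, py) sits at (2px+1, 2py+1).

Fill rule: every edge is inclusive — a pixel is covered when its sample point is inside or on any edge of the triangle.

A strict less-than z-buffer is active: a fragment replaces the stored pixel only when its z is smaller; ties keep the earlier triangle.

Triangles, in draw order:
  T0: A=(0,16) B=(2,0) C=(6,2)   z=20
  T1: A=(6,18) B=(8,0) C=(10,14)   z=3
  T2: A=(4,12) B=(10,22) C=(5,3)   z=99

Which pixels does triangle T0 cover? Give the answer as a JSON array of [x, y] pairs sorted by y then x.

T0:
  2·area = 68
  edge (0, 16)→(2, 0): d=(2,-16) inclusive
  edge (2, 0)→(6, 2): d=(4,2) inclusive
  edge (6, 2)→(0, 16): d=(-6,14) inclusive
    (1,0)@(3, 1): e=[18,2,48] → X
    (2,0)@(5, 1): e=[50,-2,20] → .
    (1,1)@(3, 3): e=[22,10,36] → X
    (2,1)@(5, 3): e=[54,6,8] → X
    (3,1)@(7, 3): e=[86,2,-20] → .
    (1,2)@(3, 5): e=[26,18,24] → X
    (2,2)@(5, 5): e=[58,14,-4] → .
    (1,3)@(3, 7): e=[30,26,12] → X
    (2,3)@(5, 7): e=[62,22,-16] → .
    (0,4)@(1, 9): e=[2,38,28] → X
    (1,4)@(3, 9): e=[34,34,0] → X  [on edge]
    (2,4)@(5, 9): e=[66,30,-28] → .
  covered (9 px):
    . X . . .
    . X X . .
    . X . . .
    . X . . .
    X X . . .
    X . . . .
    X . . . .
    . . . . .
    . . . . .
    . . . . .
    . . . . .
T1:
  2·area = 64
  edge (6, 18)→(8, 0): d=(2,-18) inclusive
  edge (8, 0)→(10, 14): d=(2,14) inclusive
  edge (10, 14)→(6, 18): d=(-4,4) inclusive
    (4,3)@(9, 7): e=[32,0,32] → X  [on edge]
    (3,4)@(7, 9): e=[0,32,32] → X  [on edge]
    (3,5)@(7, 11): e=[4,36,24] → X
    (3,6)@(7, 13): e=[8,40,16] → X
    (3,7)@(7, 15): e=[12,44,8] → X
    (4,7)@(9, 15): e=[48,16,0] → X  [on edge]
    (3,8)@(7, 17): e=[16,48,0] → X  [on edge]
    (4,8)@(9, 17): e=[52,20,-8] → .
    (2,9)@(5, 19): e=[-16,80,0] → .  [on edge]
    (3,9)@(7, 19): e=[20,52,-8] → .
    (1,10)@(3, 21): e=[-48,112,0] → .  [on edge]
  covered (10 px):
    . . . . .
    . . . . .
    . . . . .
    . . . . X
    . . . X X
    . . . X X
    . . . X X
    . . . X X
    . . . X .
    . . . . .
    . . . . .
T2:
  2·area = 64  (B↔C swapped to make it positive)
  edge (4, 12)→(5, 3): d=(1,-9) inclusive
  edge (5, 3)→(10, 22): d=(5,19) inclusive
  edge (10, 22)→(4, 12): d=(-6,-10) inclusive
    (2,1)@(5, 3): e=[0,0,64] → X  [on edge]
    (3,1)@(7, 3): e=[18,-38,84] → .
    (2,2)@(5, 5): e=[2,10,52] → X
    (3,2)@(7, 5): e=[20,-28,72] → .
    (0,3)@(1, 7): e=[-32,96,0] → .  [on edge]
    (2,3)@(5, 7): e=[4,20,40] → X
    (3,3)@(7, 7): e=[22,-18,60] → .
    (2,4)@(5, 9): e=[6,30,28] → X
    (3,4)@(7, 9): e=[24,-8,48] → .
    (2,5)@(5, 11): e=[8,40,16] → X
    (3,5)@(7, 11): e=[26,2,36] → X
    (4,5)@(9, 11): e=[44,-36,56] → .
    (3,8)@(7, 17): e=[32,32,0] → X  [on edge]
    (1,10)@(3, 21): e=[0,128,-64] → .  [on edge]
  covered (11 px):
    . . . . .
    . . X . .
    . . X . .
    . . X . .
    . . X . .
    . . X X .
    . . X X .
    . . . X .
    . . . X .
    . . . . X
    . . . . .

Result: [[1,0],[1,1],[2,1],[1,2],[1,3],[0,4],[1,4],[0,5],[0,6]]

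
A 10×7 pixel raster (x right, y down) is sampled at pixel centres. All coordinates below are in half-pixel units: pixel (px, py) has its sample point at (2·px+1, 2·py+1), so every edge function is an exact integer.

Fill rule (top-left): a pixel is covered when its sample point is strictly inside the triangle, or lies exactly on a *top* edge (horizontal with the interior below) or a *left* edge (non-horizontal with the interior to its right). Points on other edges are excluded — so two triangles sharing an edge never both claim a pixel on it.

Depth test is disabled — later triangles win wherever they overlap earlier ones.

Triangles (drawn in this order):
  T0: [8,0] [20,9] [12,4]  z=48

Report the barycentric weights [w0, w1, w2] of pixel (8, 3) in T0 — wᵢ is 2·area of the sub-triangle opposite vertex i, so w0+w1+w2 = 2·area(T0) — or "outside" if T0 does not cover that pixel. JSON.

T0:
  2·area = 12
  edge (8, 0)→(20, 9): d=(12,9) right/bottom  bias=-1
  edge (20, 9)→(12, 4): d=(-8,-5) top-left  bias=+0
  edge (12, 4)→(8, 0): d=(-4,-4) top-left  bias=+0
    (4,0)@(9, 1): e=[3,9,0] → █  [on edge]
    (5,0)@(11, 1): e=[-15,19,8] → ·
    (4,1)@(9, 3): e=[27,-7,-8] → ·
    (5,1)@(11, 3): e=[9,3,0] → █  [on edge]
    (6,1)@(13, 3): e=[-9,13,8] → ·
    (5,2)@(11, 5): e=[33,-13,-8] → ·
    (6,2)@(13, 5): e=[15,-3,0] → ·  [on edge]
    (7,3)@(15, 7): e=[21,-9,0] → ·  [on edge]
    (8,3)@(17, 7): e=[3,1,8] → █
    (9,3)@(19, 7): e=[-15,11,16] → ·
    (8,4)@(17, 9): e=[27,-15,0] → ·  [on edge]
    (9,5)@(19, 11): e=[33,-21,0] → ·  [on edge]
  covered (3 px):
    · · · · █ · · · · ·
    · · · · · █ · · · ·
    · · · · · · · · · ·
    · · · · · · · · █ ·
    · · · · · · · · · ·
    · · · · · · · · · ·
    · · · · · · · · · ·

Answer: [1,8,3]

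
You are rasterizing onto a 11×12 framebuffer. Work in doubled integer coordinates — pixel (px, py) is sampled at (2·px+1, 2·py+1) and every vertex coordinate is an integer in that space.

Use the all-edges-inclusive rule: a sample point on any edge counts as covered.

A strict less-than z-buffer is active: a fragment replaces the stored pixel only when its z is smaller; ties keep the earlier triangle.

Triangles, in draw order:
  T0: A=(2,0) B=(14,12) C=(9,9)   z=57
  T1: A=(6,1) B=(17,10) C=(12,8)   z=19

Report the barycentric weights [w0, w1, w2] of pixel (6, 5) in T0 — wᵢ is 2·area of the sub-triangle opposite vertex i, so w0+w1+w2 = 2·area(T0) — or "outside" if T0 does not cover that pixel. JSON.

T0:
  2·area = 24
  edge (2, 0)→(14, 12): d=(12,12) inclusive
  edge (14, 12)→(9, 9): d=(-5,-3) inclusive
  edge (9, 9)→(2, 0): d=(-7,-9) inclusive
    (1,0)@(3, 1): e=[0,22,2] → █  [on edge]
    (2,0)@(5, 1): e=[-24,28,20] → ·
    (1,1)@(3, 3): e=[24,12,-12] → ·
    (2,1)@(5, 3): e=[0,18,6] → █  [on edge]
    (3,1)@(7, 3): e=[-24,24,24] → ·
    (2,2)@(5, 5): e=[24,8,-8] → ·
    (3,2)@(7, 5): e=[0,14,10] → █  [on edge]
    (4,2)@(9, 5): e=[-24,20,28] → ·
    (3,3)@(7, 7): e=[24,4,-4] → ·
    (4,3)@(9, 7): e=[0,10,14] → █  [on edge]
    (5,3)@(11, 7): e=[-24,16,32] → ·
    (4,4)@(9, 9): e=[24,0,0] → █  [on edge]
    (5,4)@(11, 9): e=[0,6,18] → █  [on edge]
    (6,5)@(13, 11): e=[0,2,22] → █  [on edge]
    (7,6)@(15, 13): e=[0,-2,26] → ·  [on edge]
    (8,7)@(17, 15): e=[0,-6,30] → ·  [on edge]
    (9,7)@(19, 15): e=[-24,0,48] → ·  [on edge]
    (9,8)@(19, 17): e=[0,-10,34] → ·  [on edge]
    (10,9)@(21, 19): e=[0,-14,38] → ·  [on edge]
  covered (7 px):
    · █ · · · · · · · · ·
    · · █ · · · · · · · ·
    · · · █ · · · · · · ·
    · · · · █ · · · · · ·
    · · · · █ █ · · · · ·
    · · · · · · █ · · · ·
    · · · · · · · · · · ·
    · · · · · · · · · · ·
    · · · · · · · · · · ·
    · · · · · · · · · · ·
    · · · · · · · · · · ·
    · · · · · · · · · · ·
T1:
  2·area = 23
  edge (6, 1)→(17, 10): d=(11,9) inclusive
  edge (17, 10)→(12, 8): d=(-5,-2) inclusive
  edge (12, 8)→(6, 1): d=(-6,-7) inclusive
    (6,3)@(13, 7): e=[3,7,13] → █
    (7,3)@(15, 7): e=[-15,11,27] → ·
    (6,4)@(13, 9): e=[25,-3,1] → ·
    (7,4)@(15, 9): e=[7,1,15] → █
    (8,4)@(17, 9): e=[-11,5,29] → ·
    (7,5)@(15, 11): e=[29,-9,3] → ·
  covered (2 px):
    · · · · · · · · · · ·
    · · · · · · · · · · ·
    · · · · · · · · · · ·
    · · · · · · █ · · · ·
    · · · · · · · █ · · ·
    · · · · · · · · · · ·
    · · · · · · · · · · ·
    · · · · · · · · · · ·
    · · · · · · · · · · ·
    · · · · · · · · · · ·
    · · · · · · · · · · ·
    · · · · · · · · · · ·

Final: [2,22,0]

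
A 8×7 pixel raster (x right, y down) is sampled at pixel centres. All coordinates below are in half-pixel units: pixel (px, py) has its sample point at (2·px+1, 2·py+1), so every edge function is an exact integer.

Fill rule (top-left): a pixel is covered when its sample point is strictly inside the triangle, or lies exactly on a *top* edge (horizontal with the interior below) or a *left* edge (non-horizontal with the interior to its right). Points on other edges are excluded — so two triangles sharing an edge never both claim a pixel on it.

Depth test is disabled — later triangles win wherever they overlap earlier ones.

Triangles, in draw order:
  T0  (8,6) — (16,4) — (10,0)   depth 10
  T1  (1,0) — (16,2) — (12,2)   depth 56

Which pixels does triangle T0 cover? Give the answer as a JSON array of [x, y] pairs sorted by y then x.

T0:
  2·area = 44  (B↔C swapped to make it positive)
  edge (8, 6)→(10, 0): d=(2,-6) top-left  bias=+0
  edge (10, 0)→(16, 4): d=(6,4) right/bottom  bias=-1
  edge (16, 4)→(8, 6): d=(-8,2) right/bottom  bias=-1
    (5,0)@(11, 1): e=[8,2,34] → █
    (6,0)@(13, 1): e=[20,-6,30] → ·
    (4,1)@(9, 3): e=[0,22,22] → █  [on edge]
    (6,1)@(13, 3): e=[24,6,14] → █
    (7,1)@(15, 3): e=[36,-2,10] → ·
    (4,2)@(9, 5): e=[4,34,6] → █
    (6,2)@(13, 5): e=[28,18,-2] → ·
    (4,3)@(9, 7): e=[8,46,-10] → ·
    (5,3)@(11, 7): e=[20,38,-14] → ·
    (3,4)@(7, 9): e=[0,66,-22] → ·  [on edge]
  covered (6 px):
    · · · · · █ · ·
    · · · · █ █ █ ·
    · · · · █ █ · ·
    · · · · · · · ·
    · · · · · · · ·
    · · · · · · · ·
    · · · · · · · ·
T1:
  2·area = 8
  edge (1, 0)→(16, 2): d=(15,2) right/bottom  bias=-1
  edge (16, 2)→(12, 2): d=(-4,0) right/bottom  bias=-1
  edge (12, 2)→(1, 0): d=(-11,-2) top-left  bias=+0
    (3,0)@(7, 1): e=[3,4,1] → █
    (4,0)@(9, 1): e=[-1,4,5] → ·
    (3,1)@(7, 3): e=[33,-4,-21] → ·
  covered (1 px):
    · · · █ · · · ·
    · · · · · · · ·
    · · · · · · · ·
    · · · · · · · ·
    · · · · · · · ·
    · · · · · · · ·
    · · · · · · · ·

Final: [[5,0],[4,1],[5,1],[6,1],[4,2],[5,2]]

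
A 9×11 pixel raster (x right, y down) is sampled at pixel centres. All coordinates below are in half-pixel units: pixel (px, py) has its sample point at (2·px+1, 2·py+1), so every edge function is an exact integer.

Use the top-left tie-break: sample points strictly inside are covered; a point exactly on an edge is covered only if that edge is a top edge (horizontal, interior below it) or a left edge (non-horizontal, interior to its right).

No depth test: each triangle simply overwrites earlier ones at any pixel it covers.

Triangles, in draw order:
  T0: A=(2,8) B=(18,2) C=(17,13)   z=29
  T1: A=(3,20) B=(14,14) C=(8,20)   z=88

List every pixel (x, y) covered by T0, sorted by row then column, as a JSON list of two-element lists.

T0:
  2·area = 170
  edge (2, 8)→(18, 2): d=(16,-6) top-left  bias=+0
  edge (18, 2)→(17, 13): d=(-1,11) right/bottom  bias=-1
  edge (17, 13)→(2, 8): d=(-15,-5) top-left  bias=+0
    (8,1)@(17, 3): e=[10,10,150] → █
    (5,2)@(11, 5): e=[6,74,90] → █
    (6,2)@(13, 5): e=[18,52,100] → █
    (7,2)@(15, 5): e=[30,30,110] → █
    (2,3)@(5, 7): e=[2,138,30] → █
    (3,3)@(7, 7): e=[14,116,40] → █
    (4,3)@(9, 7): e=[26,94,50] → █
    (2,4)@(5, 9): e=[34,136,0] → █  [on edge]
    (2,5)@(5, 11): e=[66,134,-30] → ·
    (3,5)@(7, 11): e=[78,112,-20] → ·
    (4,5)@(9, 11): e=[90,90,-10] → ·
    (5,5)@(11, 11): e=[102,68,0] → █  [on edge]
    (8,6)@(17, 13): e=[170,0,0] → ·  [on edge]
  covered (23 px):
    · · · · · · · · ·
    · · · · · · · · █
    · · · · · █ █ █ █
    · · █ █ █ █ █ █ █
    · · █ █ █ █ █ █ █
    · · · · · █ █ █ █
    · · · · · · · · ·
    · · · · · · · · ·
    · · · · · · · · ·
    · · · · · · · · ·
    · · · · · · · · ·
T1:
  2·area = 30
  edge (3, 20)→(14, 14): d=(11,-6) top-left  bias=+0
  edge (14, 14)→(8, 20): d=(-6,6) right/bottom  bias=-1
  edge (8, 20)→(3, 20): d=(-5,0) right/bottom  bias=-1
    (8,5)@(17, 11): e=[-15,0,45] → ·  [on edge]
    (7,6)@(15, 13): e=[-5,0,35] → ·  [on edge]
    (6,7)@(13, 15): e=[5,0,25] → ·  [on edge]
    (4,8)@(9, 17): e=[3,12,15] → █
    (5,8)@(11, 17): e=[15,0,15] → ·  [on edge]
    (2,9)@(5, 19): e=[1,24,5] → █
    (3,9)@(7, 19): e=[13,12,5] → █
    (4,9)@(9, 19): e=[25,0,5] → ·  [on edge]
    (2,10)@(5, 21): e=[23,12,-5] → ·
    (3,10)@(7, 21): e=[35,0,-5] → ·  [on edge]
  covered (3 px):
    · · · · · · · · ·
    · · · · · · · · ·
    · · · · · · · · ·
    · · · · · · · · ·
    · · · · · · · · ·
    · · · · · · · · ·
    · · · · · · · · ·
    · · · · · · · · ·
    · · · · █ · · · ·
    · · █ █ · · · · ·
    · · · · · · · · ·

Result: [[8,1],[5,2],[6,2],[7,2],[8,2],[2,3],[3,3],[4,3],[5,3],[6,3],[7,3],[8,3],[2,4],[3,4],[4,4],[5,4],[6,4],[7,4],[8,4],[5,5],[6,5],[7,5],[8,5]]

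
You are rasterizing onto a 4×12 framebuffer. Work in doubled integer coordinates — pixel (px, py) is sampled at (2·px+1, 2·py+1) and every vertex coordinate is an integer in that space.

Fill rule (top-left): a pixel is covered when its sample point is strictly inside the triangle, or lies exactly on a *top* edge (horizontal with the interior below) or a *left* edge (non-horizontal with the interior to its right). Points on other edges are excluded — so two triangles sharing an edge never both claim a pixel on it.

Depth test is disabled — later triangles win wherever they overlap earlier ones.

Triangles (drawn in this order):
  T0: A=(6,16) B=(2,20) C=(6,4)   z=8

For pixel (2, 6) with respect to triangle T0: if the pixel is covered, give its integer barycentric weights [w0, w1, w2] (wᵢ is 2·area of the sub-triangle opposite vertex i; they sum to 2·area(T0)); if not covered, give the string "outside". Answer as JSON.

T0:
  2·area = 48
  edge (6, 16)→(2, 20): d=(-4,4) right/bottom  bias=-1
  edge (2, 20)→(6, 4): d=(4,-16) top-left  bias=+0
  edge (6, 4)→(6, 16): d=(0,12) right/bottom  bias=-1
    (2,4)@(5, 9): e=[32,4,12] → #
    (3,4)@(7, 9): e=[24,36,-12] → ·
    (2,5)@(5, 11): e=[24,12,12] → #
    (3,5)@(7, 11): e=[16,44,-12] → ·
    (2,6)@(5, 13): e=[16,20,12] → #
    (3,6)@(7, 13): e=[8,52,-12] → ·
    (2,7)@(5, 15): e=[8,28,12] → #
    (3,7)@(7, 15): e=[0,60,-12] → ·  [on edge]
    (1,8)@(3, 17): e=[8,4,36] → #
    (2,8)@(5, 17): e=[0,36,12] → ·  [on edge]
    (1,9)@(3, 19): e=[0,12,36] → ·  [on edge]
    (0,10)@(1, 21): e=[0,-12,60] → ·  [on edge]
  covered (5 px):
    · · · ·
    · · · ·
    · · · ·
    · · · ·
    · · # ·
    · · # ·
    · · # ·
    · · # ·
    · # · ·
    · · · ·
    · · · ·
    · · · ·

Answer: [20,12,16]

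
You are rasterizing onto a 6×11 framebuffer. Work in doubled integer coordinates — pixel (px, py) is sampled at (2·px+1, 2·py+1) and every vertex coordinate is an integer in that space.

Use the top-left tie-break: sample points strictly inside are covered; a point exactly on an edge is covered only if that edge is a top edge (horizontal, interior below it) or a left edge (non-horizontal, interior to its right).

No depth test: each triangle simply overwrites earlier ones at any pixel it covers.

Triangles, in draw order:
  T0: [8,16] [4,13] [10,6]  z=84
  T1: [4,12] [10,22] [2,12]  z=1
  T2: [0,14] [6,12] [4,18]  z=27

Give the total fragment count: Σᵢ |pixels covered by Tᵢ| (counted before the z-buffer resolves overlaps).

T0:
  2·area = 46
  edge (8, 16)→(4, 13): d=(-4,-3) top-left  bias=+0
  edge (4, 13)→(10, 6): d=(6,-7) top-left  bias=+0
  edge (10, 6)→(8, 16): d=(-2,10) right/bottom  bias=-1
    (5,0)@(11, 1): e=[69,-23,0] → .  [on edge]
    (4,4)@(9, 9): e=[31,11,4] → X
    (5,4)@(11, 9): e=[37,25,-16] → .
    (3,5)@(7, 11): e=[17,9,20] → X
    (4,5)@(9, 11): e=[23,23,0] → .  [on edge]
    (2,6)@(5, 13): e=[3,7,36] → X
    (4,6)@(9, 13): e=[15,35,-4] → .
    (2,7)@(5, 15): e=[-5,19,32] → .
    (3,7)@(7, 15): e=[1,33,12] → X
    (4,7)@(9, 15): e=[7,47,-8] → .
    (3,8)@(7, 17): e=[-7,45,8] → .
    (3,10)@(7, 21): e=[-23,69,0] → .  [on edge]
  covered (5 px):
    . . . . . .
    . . . . . .
    . . . . . .
    . . . . . .
    . . . . X .
    . . . X . .
    . . X X . .
    . . . X . .
    . . . . . .
    . . . . . .
    . . . . . .
T1:
  2·area = 20
  edge (4, 12)→(10, 22): d=(6,10) right/bottom  bias=-1
  edge (10, 22)→(2, 12): d=(-8,-10) top-left  bias=+0
  edge (2, 12)→(4, 12): d=(2,0) top-left  bias=+0
    (0,3)@(1, 7): e=[0,30,-10] → .  [on edge]
    (1,6)@(3, 13): e=[16,2,2] → X
    (2,6)@(5, 13): e=[-4,22,2] → .
    (1,7)@(3, 15): e=[28,-14,6] → .
    (2,7)@(5, 15): e=[8,6,6] → X
    (3,7)@(7, 15): e=[-12,26,6] → .
    (2,8)@(5, 17): e=[20,-10,10] → .
    (3,8)@(7, 17): e=[0,10,10] → .  [on edge]
  covered (2 px):
    . . . . . .
    . . . . . .
    . . . . . .
    . . . . . .
    . . . . . .
    . . . . . .
    . X . . . .
    . . X . . .
    . . . . . .
    . . . . . .
    . . . . . .
T2:
  2·area = 32
  edge (0, 14)→(6, 12): d=(6,-2) top-left  bias=+0
  edge (6, 12)→(4, 18): d=(-2,6) right/bottom  bias=-1
  edge (4, 18)→(0, 14): d=(-4,-4) top-left  bias=+0
    (4,1)@(9, 3): e=[-48,0,80] → .  [on edge]
    (3,4)@(7, 9): e=[-16,0,48] → .  [on edge]
    (4,5)@(9, 11): e=[0,-16,48] → .  [on edge]
    (1,6)@(3, 13): e=[0,16,16] → X  [on edge]
    (2,6)@(5, 13): e=[4,4,24] → X
    (3,6)@(7, 13): e=[8,-8,32] → .
    (0,7)@(1, 15): e=[8,24,0] → X  [on edge]
    (2,7)@(5, 15): e=[16,0,16] → .  [on edge]
    (0,8)@(1, 17): e=[20,20,-8] → .
    (1,8)@(3, 17): e=[24,8,0] → X  [on edge]
    (2,8)@(5, 17): e=[28,-4,8] → .
    (1,9)@(3, 19): e=[36,4,-8] → .
    (2,9)@(5, 19): e=[40,-8,0] → .  [on edge]
    (1,10)@(3, 21): e=[48,0,-16] → .  [on edge]
    (3,10)@(7, 21): e=[56,-24,0] → .  [on edge]
  covered (5 px):
    . . . . . .
    . . . . . .
    . . . . . .
    . . . . . .
    . . . . . .
    . . . . . .
    . X X . . .
    X X . . . .
    . X . . . .
    . . . . . .
    . . . . . .

Final: 12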